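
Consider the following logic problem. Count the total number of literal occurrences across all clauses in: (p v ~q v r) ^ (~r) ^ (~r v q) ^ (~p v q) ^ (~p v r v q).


Counting literals in each clause:
Clause 1: 3 literal(s)
Clause 2: 1 literal(s)
Clause 3: 2 literal(s)
Clause 4: 2 literal(s)
Clause 5: 3 literal(s)
Total = 11

11


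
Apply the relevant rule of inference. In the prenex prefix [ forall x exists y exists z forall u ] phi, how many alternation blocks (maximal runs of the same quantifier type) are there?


Quantifier-type sequence: A E E A  (A=forall, E=exists)
Group into maximal same-type runs:
  Ax1 | Ex2 | Ax1
Number of blocks = 3

3


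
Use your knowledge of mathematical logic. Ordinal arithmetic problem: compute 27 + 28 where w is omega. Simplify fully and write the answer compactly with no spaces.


Compute 27 + 28.
Ordinal + is associative but NOT commutative; for finite n>0, n + w = w but w + n stays w+n.
Both operands finite; ordinal + agrees with natural +: 27 + 28 = 55.
Result = 55

55


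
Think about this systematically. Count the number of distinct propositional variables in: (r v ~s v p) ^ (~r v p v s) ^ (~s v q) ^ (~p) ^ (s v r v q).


Identify each variable that appears in the formula.
Variables found: p, q, r, s
Count = 4

4


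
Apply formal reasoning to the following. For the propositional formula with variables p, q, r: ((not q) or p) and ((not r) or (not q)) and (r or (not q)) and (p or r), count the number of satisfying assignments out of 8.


Evaluate all 8 assignments for p, q, r:
p=0, q=0, r=0: 0
p=0, q=0, r=1: 1
p=0, q=1, r=0: 0
p=0, q=1, r=1: 0
p=1, q=0, r=0: 1
p=1, q=0, r=1: 1
p=1, q=1, r=0: 0
p=1, q=1, r=1: 0
Satisfying count = 3

3


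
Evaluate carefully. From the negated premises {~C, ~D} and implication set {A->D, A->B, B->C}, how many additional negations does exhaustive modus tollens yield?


Initial negated facts: {~C, ~D}
Apply modus tollens to closure:
  ~D and A->D  =>  ~A
  ~C and B->C  =>  ~B
Final negated: {~A, ~B, ~C, ~D}
New negations: {~A, ~B}
Count = 2

2


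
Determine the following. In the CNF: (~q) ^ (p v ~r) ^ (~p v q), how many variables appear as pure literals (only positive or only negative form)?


Check each variable for pure literal status:
p: mixed (not pure)
q: mixed (not pure)
r: pure negative
Pure literal count = 1

1


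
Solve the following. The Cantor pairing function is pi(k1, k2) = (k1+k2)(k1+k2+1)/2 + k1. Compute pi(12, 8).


k1 + k2 = 20
(k1+k2)(k1+k2+1)/2 = 20 * 21 / 2 = 210
pi = 210 + 12 = 222

222


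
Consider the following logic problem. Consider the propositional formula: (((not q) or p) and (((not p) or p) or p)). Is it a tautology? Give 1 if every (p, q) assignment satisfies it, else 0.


Check all 4 assignments:
p=0, q=0: 1
p=0, q=1: 0
p=1, q=0: 1
p=1, q=1: 1
Satisfying count = 3/4.
Tautology iff count = 4: no.

0


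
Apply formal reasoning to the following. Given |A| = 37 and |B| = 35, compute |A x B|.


The Cartesian product A x B contains all ordered pairs (a, b).
|A x B| = |A| * |B| = 37 * 35 = 1295

1295


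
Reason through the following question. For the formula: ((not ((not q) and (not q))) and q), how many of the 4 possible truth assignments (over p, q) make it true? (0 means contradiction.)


Check all 4 assignments:
p=0, q=0: 0
p=0, q=1: 1
p=1, q=0: 0
p=1, q=1: 1
Count of True = 2

2


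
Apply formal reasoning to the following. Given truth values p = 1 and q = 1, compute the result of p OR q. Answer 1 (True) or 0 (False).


p = 1, q = 1
Operation: p OR q
Evaluate: 1 OR 1 = 1

1


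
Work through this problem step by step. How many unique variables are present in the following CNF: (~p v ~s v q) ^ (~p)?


Identify each variable that appears in the formula.
Variables found: p, q, s
Count = 3

3


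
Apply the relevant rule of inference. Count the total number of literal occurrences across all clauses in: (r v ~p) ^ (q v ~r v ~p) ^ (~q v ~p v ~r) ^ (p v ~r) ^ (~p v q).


Counting literals in each clause:
Clause 1: 2 literal(s)
Clause 2: 3 literal(s)
Clause 3: 3 literal(s)
Clause 4: 2 literal(s)
Clause 5: 2 literal(s)
Total = 12

12


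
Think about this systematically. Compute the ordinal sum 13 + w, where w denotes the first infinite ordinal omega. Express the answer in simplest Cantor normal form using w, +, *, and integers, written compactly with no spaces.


Compute 13 + w.
Ordinal + is associative but NOT commutative; for finite n>0, n + w = w but w + n stays w+n.
Any finite left addend is absorbed by w on the right: 13 + w = w.
Result = w

w


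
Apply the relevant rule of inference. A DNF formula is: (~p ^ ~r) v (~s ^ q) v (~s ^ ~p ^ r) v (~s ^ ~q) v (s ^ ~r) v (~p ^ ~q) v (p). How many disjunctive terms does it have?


A DNF formula is a disjunction of terms (conjunctions).
Terms are separated by v.
Counting the disjuncts: 7 terms.

7


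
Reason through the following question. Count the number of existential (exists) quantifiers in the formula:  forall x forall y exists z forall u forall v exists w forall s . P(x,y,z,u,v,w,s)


Quantifier prefix: forall x forall y exists z forall u forall v exists w forall s
Mark each quantifier type:
  U U E U U E U
Universal count = 5, Existential count = 2
Asked for existential (exists) quantifiers: 2

2


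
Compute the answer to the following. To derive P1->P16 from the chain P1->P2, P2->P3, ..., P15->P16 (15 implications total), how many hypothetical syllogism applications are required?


With 15 implications in a chain connecting 16 propositions:
P1->P2, P2->P3, ..., P15->P16
Steps needed = (number of implications) - 1 = 15 - 1 = 14

14


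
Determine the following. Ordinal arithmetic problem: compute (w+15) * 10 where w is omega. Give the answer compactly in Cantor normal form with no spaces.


Compute (w+15) * 10.
Ordinal * is associative and left-distributive over +, but NOT commutative; for finite n>1, n*w = w but w*n stays w*n.
(w+15) * 10 = (w+15) repeated 10 times. Each intermediate +15 is absorbed by the following w; only the last survives: w*10+15.
Result = w*10+15

w*10+15


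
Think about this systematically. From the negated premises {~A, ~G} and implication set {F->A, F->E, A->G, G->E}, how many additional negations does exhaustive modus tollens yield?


Initial negated facts: {~A, ~G}
Apply modus tollens to closure:
  ~A and F->A  =>  ~F
Final negated: {~A, ~F, ~G}
New negations: {~F}
Count = 1

1


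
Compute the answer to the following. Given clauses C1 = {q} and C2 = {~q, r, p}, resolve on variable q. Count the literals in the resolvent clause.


Remove q from C1 and ~q from C2.
C1 remainder: {}
C2 remainder: {r, p}
Union (resolvent): {p, r}
Resolvent has 2 literal(s).

2


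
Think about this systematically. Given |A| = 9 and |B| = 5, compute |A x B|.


The Cartesian product A x B contains all ordered pairs (a, b).
|A x B| = |A| * |B| = 9 * 5 = 45

45


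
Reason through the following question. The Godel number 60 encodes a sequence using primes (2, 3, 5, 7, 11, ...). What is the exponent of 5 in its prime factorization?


Factorize 60 by dividing by 5 repeatedly.
Division steps: 5 divides 60 exactly 1 time(s).
Exponent of 5 = 1

1


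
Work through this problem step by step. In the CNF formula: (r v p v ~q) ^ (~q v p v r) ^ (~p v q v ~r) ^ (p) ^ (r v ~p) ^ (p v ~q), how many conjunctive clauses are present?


A CNF formula is a conjunction of clauses.
Clauses are separated by ^.
Counting the conjuncts: 6 clauses.

6


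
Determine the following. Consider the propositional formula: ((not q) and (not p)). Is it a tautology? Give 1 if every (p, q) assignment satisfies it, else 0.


Check all 4 assignments:
p=0, q=0: 1
p=0, q=1: 0
p=1, q=0: 0
p=1, q=1: 0
Satisfying count = 1/4.
Tautology iff count = 4: no.

0


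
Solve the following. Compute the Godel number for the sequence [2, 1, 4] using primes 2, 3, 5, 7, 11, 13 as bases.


Encode each element as an exponent of the corresponding prime:
  2^2 = 4
  3^1 = 3
  5^4 = 625
Product = 4 * 3 * 625 = 7500

7500


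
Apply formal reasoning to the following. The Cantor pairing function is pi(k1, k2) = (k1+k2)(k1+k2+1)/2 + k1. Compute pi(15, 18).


k1 + k2 = 33
(k1+k2)(k1+k2+1)/2 = 33 * 34 / 2 = 561
pi = 561 + 15 = 576

576


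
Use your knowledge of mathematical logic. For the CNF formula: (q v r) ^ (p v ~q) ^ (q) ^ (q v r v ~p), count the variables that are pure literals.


Check each variable for pure literal status:
p: mixed (not pure)
q: mixed (not pure)
r: pure positive
Pure literal count = 1

1


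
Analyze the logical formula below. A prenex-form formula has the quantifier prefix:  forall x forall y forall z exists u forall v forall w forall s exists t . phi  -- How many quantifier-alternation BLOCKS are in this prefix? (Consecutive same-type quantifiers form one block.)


Quantifier-type sequence: A A A E A A A E  (A=forall, E=exists)
Group into maximal same-type runs:
  Ax3 | Ex1 | Ax3 | Ex1
Number of blocks = 4

4


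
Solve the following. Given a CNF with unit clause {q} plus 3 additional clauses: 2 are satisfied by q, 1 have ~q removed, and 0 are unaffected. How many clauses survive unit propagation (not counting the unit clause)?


Satisfied (removed): 2
Shortened (remain): 1
Unchanged (remain): 0
Remaining = 1 + 0 = 1

1


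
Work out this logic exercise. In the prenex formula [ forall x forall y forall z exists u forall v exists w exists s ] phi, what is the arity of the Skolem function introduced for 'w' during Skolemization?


Quantifier prefix: forall x forall y forall z exists u forall v exists w exists s
'w' is existentially quantified at position 6.
Universal variables preceding it: x, y, z, v
Skolem function arity = 4

4


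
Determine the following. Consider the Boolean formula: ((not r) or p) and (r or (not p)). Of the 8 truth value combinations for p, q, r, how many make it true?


Evaluate all 8 assignments for p, q, r:
p=0, q=0, r=0: 1
p=0, q=0, r=1: 0
p=0, q=1, r=0: 1
p=0, q=1, r=1: 0
p=1, q=0, r=0: 0
p=1, q=0, r=1: 1
p=1, q=1, r=0: 0
p=1, q=1, r=1: 1
Satisfying count = 4

4


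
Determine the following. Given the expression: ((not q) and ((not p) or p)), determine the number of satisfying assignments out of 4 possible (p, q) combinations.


Check all 4 assignments:
p=0, q=0: 1
p=0, q=1: 0
p=1, q=0: 1
p=1, q=1: 0
Count of True = 2

2


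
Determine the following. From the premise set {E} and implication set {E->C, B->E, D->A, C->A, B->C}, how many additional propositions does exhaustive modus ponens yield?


Initial facts: {E}
Apply modus ponens to closure:
  E and E->C  =>  C
  C and C->A  =>  A
Final known: {A, C, E}
New propositions: {A, C}
Count = 2

2


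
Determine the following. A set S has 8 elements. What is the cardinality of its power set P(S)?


The power set of a set with n elements has 2^n elements.
|P(S)| = 2^8 = 256

256


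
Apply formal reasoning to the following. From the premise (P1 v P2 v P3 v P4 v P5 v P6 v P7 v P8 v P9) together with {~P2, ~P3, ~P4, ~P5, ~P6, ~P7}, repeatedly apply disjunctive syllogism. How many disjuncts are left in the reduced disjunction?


Original disjuncts (9): P1, P2, P3, P4, P5, P6, P7, P8, P9
Negated (eliminate): ~P2, ~P3, ~P4, ~P5, ~P6, ~P7
Remaining disjuncts: P1, P8, P9
Count = 9 - 6 = 3

3


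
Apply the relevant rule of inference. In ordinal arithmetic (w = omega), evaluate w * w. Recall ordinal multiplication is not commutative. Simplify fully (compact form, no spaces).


Compute w * w.
Ordinal * is associative and left-distributive over +, but NOT commutative; for finite n>1, n*w = w but w*n stays w*n.
w * w = w^2 by definition.
Result = w^2

w^2


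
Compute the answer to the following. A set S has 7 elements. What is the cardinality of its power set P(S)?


The power set of a set with n elements has 2^n elements.
|P(S)| = 2^7 = 128

128


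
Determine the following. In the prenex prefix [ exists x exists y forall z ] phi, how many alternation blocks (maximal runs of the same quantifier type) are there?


Quantifier-type sequence: E E A  (A=forall, E=exists)
Group into maximal same-type runs:
  Ex2 | Ax1
Number of blocks = 2

2


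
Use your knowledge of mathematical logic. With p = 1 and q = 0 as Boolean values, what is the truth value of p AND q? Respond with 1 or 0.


p = 1, q = 0
Operation: p AND q
Evaluate: 1 AND 0 = 0

0


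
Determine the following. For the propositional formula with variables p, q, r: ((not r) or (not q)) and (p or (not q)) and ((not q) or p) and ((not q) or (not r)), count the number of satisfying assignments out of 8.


Evaluate all 8 assignments for p, q, r:
p=0, q=0, r=0: 1
p=0, q=0, r=1: 1
p=0, q=1, r=0: 0
p=0, q=1, r=1: 0
p=1, q=0, r=0: 1
p=1, q=0, r=1: 1
p=1, q=1, r=0: 1
p=1, q=1, r=1: 0
Satisfying count = 5

5


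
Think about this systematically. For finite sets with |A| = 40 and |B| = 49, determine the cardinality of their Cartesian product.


The Cartesian product A x B contains all ordered pairs (a, b).
|A x B| = |A| * |B| = 40 * 49 = 1960

1960


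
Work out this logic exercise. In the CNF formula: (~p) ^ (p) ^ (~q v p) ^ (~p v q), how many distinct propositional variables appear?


Identify each variable that appears in the formula.
Variables found: p, q
Count = 2

2


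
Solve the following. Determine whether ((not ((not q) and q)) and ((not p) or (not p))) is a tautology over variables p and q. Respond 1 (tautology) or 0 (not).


Check all 4 assignments:
p=0, q=0: 1
p=0, q=1: 1
p=1, q=0: 0
p=1, q=1: 0
Satisfying count = 2/4.
Tautology iff count = 4: no.

0


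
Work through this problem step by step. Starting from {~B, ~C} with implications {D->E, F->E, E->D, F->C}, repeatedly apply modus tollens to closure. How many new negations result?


Initial negated facts: {~B, ~C}
Apply modus tollens to closure:
  ~C and F->C  =>  ~F
Final negated: {~B, ~C, ~F}
New negations: {~F}
Count = 1

1


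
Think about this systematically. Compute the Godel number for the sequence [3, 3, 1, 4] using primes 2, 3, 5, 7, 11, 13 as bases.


Encode each element as an exponent of the corresponding prime:
  2^3 = 8
  3^3 = 27
  5^1 = 5
  7^4 = 2401
Product = 8 * 27 * 5 * 2401 = 2593080

2593080


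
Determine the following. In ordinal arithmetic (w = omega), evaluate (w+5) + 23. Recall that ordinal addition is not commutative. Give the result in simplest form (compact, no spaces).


Compute (w+5) + 23.
Ordinal + is associative but NOT commutative; for finite n>0, n + w = w but w + n stays w+n.
By associativity: (w+5) + 23 = w + (5+23) = w+28.
Result = w+28

w+28


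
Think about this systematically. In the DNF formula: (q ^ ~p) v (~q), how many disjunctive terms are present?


A DNF formula is a disjunction of terms (conjunctions).
Terms are separated by v.
Counting the disjuncts: 2 terms.

2


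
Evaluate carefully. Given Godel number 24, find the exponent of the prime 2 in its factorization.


Factorize 24 by dividing by 2 repeatedly.
Division steps: 2 divides 24 exactly 3 time(s).
Exponent of 2 = 3

3


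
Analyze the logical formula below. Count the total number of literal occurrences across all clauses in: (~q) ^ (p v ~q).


Counting literals in each clause:
Clause 1: 1 literal(s)
Clause 2: 2 literal(s)
Total = 3

3


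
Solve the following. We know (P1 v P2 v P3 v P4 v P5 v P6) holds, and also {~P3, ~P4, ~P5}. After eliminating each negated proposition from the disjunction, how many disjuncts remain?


Original disjuncts (6): P1, P2, P3, P4, P5, P6
Negated (eliminate): ~P3, ~P4, ~P5
Remaining disjuncts: P1, P2, P6
Count = 6 - 3 = 3

3


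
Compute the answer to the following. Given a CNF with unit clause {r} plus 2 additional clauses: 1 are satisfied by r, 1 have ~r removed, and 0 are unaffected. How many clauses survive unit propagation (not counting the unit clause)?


Satisfied (removed): 1
Shortened (remain): 1
Unchanged (remain): 0
Remaining = 1 + 0 = 1

1


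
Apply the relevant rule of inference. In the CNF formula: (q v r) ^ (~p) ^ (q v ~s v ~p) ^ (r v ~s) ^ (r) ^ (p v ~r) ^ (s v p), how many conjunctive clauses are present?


A CNF formula is a conjunction of clauses.
Clauses are separated by ^.
Counting the conjuncts: 7 clauses.

7


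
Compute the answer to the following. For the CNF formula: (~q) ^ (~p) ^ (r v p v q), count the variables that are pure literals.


Check each variable for pure literal status:
p: mixed (not pure)
q: mixed (not pure)
r: pure positive
Pure literal count = 1

1


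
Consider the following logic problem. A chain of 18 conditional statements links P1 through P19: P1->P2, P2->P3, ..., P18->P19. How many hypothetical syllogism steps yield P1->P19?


With 18 implications in a chain connecting 19 propositions:
P1->P2, P2->P3, ..., P18->P19
Steps needed = (number of implications) - 1 = 18 - 1 = 17

17


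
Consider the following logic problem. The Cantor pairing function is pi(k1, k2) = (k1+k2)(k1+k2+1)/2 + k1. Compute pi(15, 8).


k1 + k2 = 23
(k1+k2)(k1+k2+1)/2 = 23 * 24 / 2 = 276
pi = 276 + 15 = 291

291


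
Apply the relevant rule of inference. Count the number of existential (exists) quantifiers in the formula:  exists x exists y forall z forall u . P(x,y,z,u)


Quantifier prefix: exists x exists y forall z forall u
Mark each quantifier type:
  E E U U
Universal count = 2, Existential count = 2
Asked for existential (exists) quantifiers: 2

2


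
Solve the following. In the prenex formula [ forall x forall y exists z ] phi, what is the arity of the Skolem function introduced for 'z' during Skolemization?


Quantifier prefix: forall x forall y exists z
'z' is existentially quantified at position 3.
Universal variables preceding it: x, y
Skolem function arity = 2

2


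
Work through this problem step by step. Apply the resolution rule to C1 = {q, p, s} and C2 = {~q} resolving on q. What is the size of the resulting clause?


Remove q from C1 and ~q from C2.
C1 remainder: {p, s}
C2 remainder: {}
Union (resolvent): {p, s}
Resolvent has 2 literal(s).

2


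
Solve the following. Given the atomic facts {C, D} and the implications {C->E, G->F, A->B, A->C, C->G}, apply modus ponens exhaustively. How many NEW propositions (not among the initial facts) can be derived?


Initial facts: {C, D}
Apply modus ponens to closure:
  C and C->E  =>  E
  C and C->G  =>  G
  G and G->F  =>  F
Final known: {C, D, E, F, G}
New propositions: {E, F, G}
Count = 3

3


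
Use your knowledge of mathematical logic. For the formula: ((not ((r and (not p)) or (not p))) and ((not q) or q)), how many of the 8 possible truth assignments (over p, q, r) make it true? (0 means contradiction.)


Check all 8 assignments:
p=0, q=0, r=0: 0
p=0, q=0, r=1: 0
p=0, q=1, r=0: 0
p=0, q=1, r=1: 0
p=1, q=0, r=0: 1
p=1, q=0, r=1: 1
p=1, q=1, r=0: 1
p=1, q=1, r=1: 1
Count of True = 4

4


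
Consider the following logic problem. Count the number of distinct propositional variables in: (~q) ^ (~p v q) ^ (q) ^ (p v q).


Identify each variable that appears in the formula.
Variables found: p, q
Count = 2

2


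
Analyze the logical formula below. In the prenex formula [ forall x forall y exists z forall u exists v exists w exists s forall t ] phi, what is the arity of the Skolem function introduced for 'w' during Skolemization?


Quantifier prefix: forall x forall y exists z forall u exists v exists w exists s forall t
'w' is existentially quantified at position 6.
Universal variables preceding it: x, y, u
Skolem function arity = 3

3


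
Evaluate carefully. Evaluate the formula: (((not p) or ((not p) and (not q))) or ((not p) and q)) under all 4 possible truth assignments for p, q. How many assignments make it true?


Check all 4 assignments:
p=0, q=0: 1
p=0, q=1: 1
p=1, q=0: 0
p=1, q=1: 0
Count of True = 2

2


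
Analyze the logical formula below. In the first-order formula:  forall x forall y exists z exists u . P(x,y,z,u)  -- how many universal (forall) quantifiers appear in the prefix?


Quantifier prefix: forall x forall y exists z exists u
Mark each quantifier type:
  U U E E
Universal count = 2, Existential count = 2
Asked for universal (forall) quantifiers: 2

2


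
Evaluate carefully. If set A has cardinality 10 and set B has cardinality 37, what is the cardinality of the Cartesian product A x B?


The Cartesian product A x B contains all ordered pairs (a, b).
|A x B| = |A| * |B| = 10 * 37 = 370

370


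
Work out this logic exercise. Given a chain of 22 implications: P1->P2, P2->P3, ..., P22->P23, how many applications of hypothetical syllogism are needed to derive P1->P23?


With 22 implications in a chain connecting 23 propositions:
P1->P2, P2->P3, ..., P22->P23
Steps needed = (number of implications) - 1 = 22 - 1 = 21

21


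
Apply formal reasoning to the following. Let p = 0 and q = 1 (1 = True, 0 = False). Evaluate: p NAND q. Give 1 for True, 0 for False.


p = 0, q = 1
Operation: p NAND q
Evaluate: 0 NAND 1 = 1

1


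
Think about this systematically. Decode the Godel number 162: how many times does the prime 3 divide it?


Factorize 162 by dividing by 3 repeatedly.
Division steps: 3 divides 162 exactly 4 time(s).
Exponent of 3 = 4

4


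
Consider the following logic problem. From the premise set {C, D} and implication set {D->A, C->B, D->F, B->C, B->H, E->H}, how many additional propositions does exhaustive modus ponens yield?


Initial facts: {C, D}
Apply modus ponens to closure:
  D and D->A  =>  A
  C and C->B  =>  B
  D and D->F  =>  F
  B and B->H  =>  H
Final known: {A, B, C, D, F, H}
New propositions: {A, B, F, H}
Count = 4

4


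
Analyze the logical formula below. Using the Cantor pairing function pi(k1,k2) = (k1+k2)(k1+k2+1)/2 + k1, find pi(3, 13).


k1 + k2 = 16
(k1+k2)(k1+k2+1)/2 = 16 * 17 / 2 = 136
pi = 136 + 3 = 139

139


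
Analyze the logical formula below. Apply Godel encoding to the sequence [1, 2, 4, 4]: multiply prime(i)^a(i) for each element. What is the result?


Encode each element as an exponent of the corresponding prime:
  2^1 = 2
  3^2 = 9
  5^4 = 625
  7^4 = 2401
Product = 2 * 9 * 625 * 2401 = 27011250

27011250


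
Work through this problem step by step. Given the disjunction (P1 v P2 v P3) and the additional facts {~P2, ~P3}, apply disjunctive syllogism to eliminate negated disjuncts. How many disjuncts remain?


Original disjuncts (3): P1, P2, P3
Negated (eliminate): ~P2, ~P3
Remaining disjuncts: P1
Count = 3 - 2 = 1

1


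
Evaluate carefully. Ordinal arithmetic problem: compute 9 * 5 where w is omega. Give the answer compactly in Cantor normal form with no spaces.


Compute 9 * 5.
Ordinal * is associative and left-distributive over +, but NOT commutative; for finite n>1, n*w = w but w*n stays w*n.
Both finite; ordinal * agrees with natural *: 9 * 5 = 45.
Result = 45

45


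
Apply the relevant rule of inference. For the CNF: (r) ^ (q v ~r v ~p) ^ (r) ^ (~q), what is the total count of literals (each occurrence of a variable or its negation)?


Counting literals in each clause:
Clause 1: 1 literal(s)
Clause 2: 3 literal(s)
Clause 3: 1 literal(s)
Clause 4: 1 literal(s)
Total = 6

6


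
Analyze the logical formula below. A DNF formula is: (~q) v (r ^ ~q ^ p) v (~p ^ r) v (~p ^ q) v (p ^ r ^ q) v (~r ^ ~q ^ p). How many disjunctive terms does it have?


A DNF formula is a disjunction of terms (conjunctions).
Terms are separated by v.
Counting the disjuncts: 6 terms.

6


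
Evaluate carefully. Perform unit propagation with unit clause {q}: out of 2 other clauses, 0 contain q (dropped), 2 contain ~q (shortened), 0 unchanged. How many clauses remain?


Satisfied (removed): 0
Shortened (remain): 2
Unchanged (remain): 0
Remaining = 2 + 0 = 2

2


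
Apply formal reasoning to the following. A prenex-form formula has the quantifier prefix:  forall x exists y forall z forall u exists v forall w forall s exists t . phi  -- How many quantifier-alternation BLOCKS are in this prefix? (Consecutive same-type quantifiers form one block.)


Quantifier-type sequence: A E A A E A A E  (A=forall, E=exists)
Group into maximal same-type runs:
  Ax1 | Ex1 | Ax2 | Ex1 | Ax2 | Ex1
Number of blocks = 6

6


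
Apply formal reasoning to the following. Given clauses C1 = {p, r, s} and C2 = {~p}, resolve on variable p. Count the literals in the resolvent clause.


Remove p from C1 and ~p from C2.
C1 remainder: {r, s}
C2 remainder: {}
Union (resolvent): {r, s}
Resolvent has 2 literal(s).

2


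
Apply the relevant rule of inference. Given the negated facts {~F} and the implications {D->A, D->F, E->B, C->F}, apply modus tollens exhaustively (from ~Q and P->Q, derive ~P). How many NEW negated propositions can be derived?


Initial negated facts: {~F}
Apply modus tollens to closure:
  ~F and D->F  =>  ~D
  ~F and C->F  =>  ~C
Final negated: {~C, ~D, ~F}
New negations: {~C, ~D}
Count = 2

2


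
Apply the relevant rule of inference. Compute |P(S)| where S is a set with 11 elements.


The power set of a set with n elements has 2^n elements.
|P(S)| = 2^11 = 2048

2048


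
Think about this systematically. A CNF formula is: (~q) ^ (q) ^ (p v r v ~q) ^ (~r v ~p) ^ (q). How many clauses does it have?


A CNF formula is a conjunction of clauses.
Clauses are separated by ^.
Counting the conjuncts: 5 clauses.

5


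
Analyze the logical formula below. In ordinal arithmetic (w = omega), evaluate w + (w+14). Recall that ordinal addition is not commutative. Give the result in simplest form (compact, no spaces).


Compute w + (w+14).
Ordinal + is associative but NOT commutative; for finite n>0, n + w = w but w + n stays w+n.
w + (w+14) = (w+w) + 14 = w*2+14.
Result = w*2+14

w*2+14


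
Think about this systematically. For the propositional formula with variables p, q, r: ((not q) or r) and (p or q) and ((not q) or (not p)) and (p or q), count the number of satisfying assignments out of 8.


Evaluate all 8 assignments for p, q, r:
p=0, q=0, r=0: 0
p=0, q=0, r=1: 0
p=0, q=1, r=0: 0
p=0, q=1, r=1: 1
p=1, q=0, r=0: 1
p=1, q=0, r=1: 1
p=1, q=1, r=0: 0
p=1, q=1, r=1: 0
Satisfying count = 3

3


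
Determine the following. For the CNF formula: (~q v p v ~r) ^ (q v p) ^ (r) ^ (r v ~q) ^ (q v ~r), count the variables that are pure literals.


Check each variable for pure literal status:
p: pure positive
q: mixed (not pure)
r: mixed (not pure)
Pure literal count = 1

1


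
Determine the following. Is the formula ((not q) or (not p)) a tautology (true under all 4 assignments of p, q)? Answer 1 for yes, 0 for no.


Check all 4 assignments:
p=0, q=0: 1
p=0, q=1: 1
p=1, q=0: 1
p=1, q=1: 0
Satisfying count = 3/4.
Tautology iff count = 4: no.

0


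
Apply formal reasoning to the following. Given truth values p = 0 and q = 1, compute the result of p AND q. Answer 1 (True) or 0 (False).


p = 0, q = 1
Operation: p AND q
Evaluate: 0 AND 1 = 0

0


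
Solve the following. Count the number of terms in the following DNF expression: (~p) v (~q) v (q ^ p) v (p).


A DNF formula is a disjunction of terms (conjunctions).
Terms are separated by v.
Counting the disjuncts: 4 terms.

4


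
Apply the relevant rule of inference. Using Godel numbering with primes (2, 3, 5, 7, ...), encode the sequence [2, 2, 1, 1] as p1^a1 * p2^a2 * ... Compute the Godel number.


Encode each element as an exponent of the corresponding prime:
  2^2 = 4
  3^2 = 9
  5^1 = 5
  7^1 = 7
Product = 4 * 9 * 5 * 7 = 1260

1260


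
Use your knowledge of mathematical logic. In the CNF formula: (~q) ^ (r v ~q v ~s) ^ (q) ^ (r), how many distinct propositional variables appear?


Identify each variable that appears in the formula.
Variables found: q, r, s
Count = 3

3


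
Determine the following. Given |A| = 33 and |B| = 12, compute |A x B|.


The Cartesian product A x B contains all ordered pairs (a, b).
|A x B| = |A| * |B| = 33 * 12 = 396

396


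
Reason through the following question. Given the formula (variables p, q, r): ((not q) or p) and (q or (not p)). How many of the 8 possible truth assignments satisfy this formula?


Evaluate all 8 assignments for p, q, r:
p=0, q=0, r=0: 1
p=0, q=0, r=1: 1
p=0, q=1, r=0: 0
p=0, q=1, r=1: 0
p=1, q=0, r=0: 0
p=1, q=0, r=1: 0
p=1, q=1, r=0: 1
p=1, q=1, r=1: 1
Satisfying count = 4

4


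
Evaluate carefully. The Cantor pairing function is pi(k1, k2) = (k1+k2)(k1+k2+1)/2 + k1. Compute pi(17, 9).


k1 + k2 = 26
(k1+k2)(k1+k2+1)/2 = 26 * 27 / 2 = 351
pi = 351 + 17 = 368

368


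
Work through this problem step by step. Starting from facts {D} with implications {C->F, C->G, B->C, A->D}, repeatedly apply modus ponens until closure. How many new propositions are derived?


Initial facts: {D}
Apply modus ponens to closure:
  (no implication fires)
Final known: {D}
New propositions: {(none)}
Count = 0

0


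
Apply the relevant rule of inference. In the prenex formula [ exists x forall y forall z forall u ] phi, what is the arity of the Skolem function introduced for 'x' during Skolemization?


Quantifier prefix: exists x forall y forall z forall u
'x' is existentially quantified at position 1.
No universal quantifiers precede it.
Skolem function arity = 0 (a Skolem constant)

0


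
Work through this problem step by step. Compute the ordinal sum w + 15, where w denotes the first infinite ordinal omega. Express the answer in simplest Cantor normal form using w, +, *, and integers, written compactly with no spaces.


Compute w + 15.
Ordinal + is associative but NOT commutative; for finite n>0, n + w = w but w + n stays w+n.
w + 15 is already in normal form (a successor ordinal beyond w).
Result = w+15

w+15


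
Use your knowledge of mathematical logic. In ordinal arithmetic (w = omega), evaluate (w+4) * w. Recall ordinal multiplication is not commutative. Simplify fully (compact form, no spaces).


Compute (w+4) * w.
Ordinal * is associative and left-distributive over +, but NOT commutative; for finite n>1, n*w = w but w*n stays w*n.
(w+4) * w = sup{(w+4)*k : k<w} = sup{w*k+4} = w^2 (the +4 tail is absorbed in the limit).
Result = w^2

w^2


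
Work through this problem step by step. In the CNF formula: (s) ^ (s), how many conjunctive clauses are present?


A CNF formula is a conjunction of clauses.
Clauses are separated by ^.
Counting the conjuncts: 2 clauses.

2


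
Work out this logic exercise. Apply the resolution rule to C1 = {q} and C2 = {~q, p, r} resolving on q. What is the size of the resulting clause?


Remove q from C1 and ~q from C2.
C1 remainder: {}
C2 remainder: {p, r}
Union (resolvent): {p, r}
Resolvent has 2 literal(s).

2


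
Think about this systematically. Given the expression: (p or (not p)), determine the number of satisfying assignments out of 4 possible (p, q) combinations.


Check all 4 assignments:
p=0, q=0: 1
p=0, q=1: 1
p=1, q=0: 1
p=1, q=1: 1
Count of True = 4

4


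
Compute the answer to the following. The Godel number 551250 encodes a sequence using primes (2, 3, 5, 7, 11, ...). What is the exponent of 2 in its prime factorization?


Factorize 551250 by dividing by 2 repeatedly.
Division steps: 2 divides 551250 exactly 1 time(s).
Exponent of 2 = 1

1


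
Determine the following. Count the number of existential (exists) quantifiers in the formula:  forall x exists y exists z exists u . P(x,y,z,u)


Quantifier prefix: forall x exists y exists z exists u
Mark each quantifier type:
  U E E E
Universal count = 1, Existential count = 3
Asked for existential (exists) quantifiers: 3

3


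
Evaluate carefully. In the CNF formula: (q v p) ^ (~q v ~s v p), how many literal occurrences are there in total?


Counting literals in each clause:
Clause 1: 2 literal(s)
Clause 2: 3 literal(s)
Total = 5

5


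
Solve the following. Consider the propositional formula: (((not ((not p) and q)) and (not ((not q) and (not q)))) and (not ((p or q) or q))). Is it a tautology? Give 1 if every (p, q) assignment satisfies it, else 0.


Check all 4 assignments:
p=0, q=0: 0
p=0, q=1: 0
p=1, q=0: 0
p=1, q=1: 0
Satisfying count = 0/4.
Tautology iff count = 4: no.

0


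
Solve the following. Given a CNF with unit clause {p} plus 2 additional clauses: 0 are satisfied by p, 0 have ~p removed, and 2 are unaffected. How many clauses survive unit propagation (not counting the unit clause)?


Satisfied (removed): 0
Shortened (remain): 0
Unchanged (remain): 2
Remaining = 0 + 2 = 2

2


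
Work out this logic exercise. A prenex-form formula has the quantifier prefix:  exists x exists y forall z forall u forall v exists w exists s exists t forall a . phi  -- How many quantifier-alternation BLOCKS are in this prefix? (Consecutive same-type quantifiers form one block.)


Quantifier-type sequence: E E A A A E E E A  (A=forall, E=exists)
Group into maximal same-type runs:
  Ex2 | Ax3 | Ex3 | Ax1
Number of blocks = 4

4


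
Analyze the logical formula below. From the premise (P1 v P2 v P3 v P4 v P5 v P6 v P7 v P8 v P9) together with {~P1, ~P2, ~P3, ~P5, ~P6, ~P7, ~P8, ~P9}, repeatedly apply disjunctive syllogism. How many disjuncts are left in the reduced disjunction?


Original disjuncts (9): P1, P2, P3, P4, P5, P6, P7, P8, P9
Negated (eliminate): ~P1, ~P2, ~P3, ~P5, ~P6, ~P7, ~P8, ~P9
Remaining disjuncts: P4
Count = 9 - 8 = 1

1


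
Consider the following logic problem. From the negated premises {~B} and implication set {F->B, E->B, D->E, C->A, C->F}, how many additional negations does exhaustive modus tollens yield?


Initial negated facts: {~B}
Apply modus tollens to closure:
  ~B and F->B  =>  ~F
  ~B and E->B  =>  ~E
  ~E and D->E  =>  ~D
  ~F and C->F  =>  ~C
Final negated: {~B, ~C, ~D, ~E, ~F}
New negations: {~C, ~D, ~E, ~F}
Count = 4

4


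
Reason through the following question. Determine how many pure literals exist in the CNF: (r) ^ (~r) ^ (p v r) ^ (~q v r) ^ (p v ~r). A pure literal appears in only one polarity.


Check each variable for pure literal status:
p: pure positive
q: pure negative
r: mixed (not pure)
Pure literal count = 2

2


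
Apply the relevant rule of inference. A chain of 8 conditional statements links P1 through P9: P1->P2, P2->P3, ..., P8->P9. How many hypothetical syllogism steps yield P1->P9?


With 8 implications in a chain connecting 9 propositions:
P1->P2, P2->P3, ..., P8->P9
Steps needed = (number of implications) - 1 = 8 - 1 = 7

7


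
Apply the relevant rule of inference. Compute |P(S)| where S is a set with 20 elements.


The power set of a set with n elements has 2^n elements.
|P(S)| = 2^20 = 1048576

1048576


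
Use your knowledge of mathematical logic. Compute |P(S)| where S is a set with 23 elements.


The power set of a set with n elements has 2^n elements.
|P(S)| = 2^23 = 8388608

8388608


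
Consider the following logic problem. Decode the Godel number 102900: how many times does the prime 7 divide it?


Factorize 102900 by dividing by 7 repeatedly.
Division steps: 7 divides 102900 exactly 3 time(s).
Exponent of 7 = 3

3


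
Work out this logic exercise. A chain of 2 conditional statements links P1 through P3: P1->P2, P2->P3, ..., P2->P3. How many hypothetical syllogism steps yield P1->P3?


With 2 implications in a chain connecting 3 propositions:
P1->P2, P2->P3, ..., P2->P3
Steps needed = (number of implications) - 1 = 2 - 1 = 1

1


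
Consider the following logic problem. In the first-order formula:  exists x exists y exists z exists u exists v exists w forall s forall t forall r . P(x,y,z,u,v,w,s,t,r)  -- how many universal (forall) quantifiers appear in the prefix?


Quantifier prefix: exists x exists y exists z exists u exists v exists w forall s forall t forall r
Mark each quantifier type:
  E E E E E E U U U
Universal count = 3, Existential count = 6
Asked for universal (forall) quantifiers: 3

3


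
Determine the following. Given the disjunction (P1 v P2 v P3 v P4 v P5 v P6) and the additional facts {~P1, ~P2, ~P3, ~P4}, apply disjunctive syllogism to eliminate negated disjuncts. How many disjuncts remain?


Original disjuncts (6): P1, P2, P3, P4, P5, P6
Negated (eliminate): ~P1, ~P2, ~P3, ~P4
Remaining disjuncts: P5, P6
Count = 6 - 4 = 2

2


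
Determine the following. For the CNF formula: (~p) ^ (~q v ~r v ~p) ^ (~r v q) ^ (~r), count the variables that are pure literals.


Check each variable for pure literal status:
p: pure negative
q: mixed (not pure)
r: pure negative
Pure literal count = 2

2


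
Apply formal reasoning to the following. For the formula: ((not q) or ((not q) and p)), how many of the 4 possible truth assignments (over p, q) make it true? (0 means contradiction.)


Check all 4 assignments:
p=0, q=0: 1
p=0, q=1: 0
p=1, q=0: 1
p=1, q=1: 0
Count of True = 2

2


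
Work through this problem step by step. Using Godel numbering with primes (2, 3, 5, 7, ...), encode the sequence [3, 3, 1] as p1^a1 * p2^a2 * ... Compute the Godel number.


Encode each element as an exponent of the corresponding prime:
  2^3 = 8
  3^3 = 27
  5^1 = 5
Product = 8 * 27 * 5 = 1080

1080


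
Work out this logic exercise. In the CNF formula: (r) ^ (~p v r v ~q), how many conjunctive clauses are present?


A CNF formula is a conjunction of clauses.
Clauses are separated by ^.
Counting the conjuncts: 2 clauses.

2


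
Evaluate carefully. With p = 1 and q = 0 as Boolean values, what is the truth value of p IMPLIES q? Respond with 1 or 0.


p = 1, q = 0
Operation: p IMPLIES q
Evaluate: 1 IMPLIES 0 = 0

0


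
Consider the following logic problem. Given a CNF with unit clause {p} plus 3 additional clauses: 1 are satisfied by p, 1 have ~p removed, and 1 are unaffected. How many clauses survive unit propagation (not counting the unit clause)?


Satisfied (removed): 1
Shortened (remain): 1
Unchanged (remain): 1
Remaining = 1 + 1 = 2

2


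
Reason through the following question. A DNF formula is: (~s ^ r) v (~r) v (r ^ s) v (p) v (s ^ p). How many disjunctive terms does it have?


A DNF formula is a disjunction of terms (conjunctions).
Terms are separated by v.
Counting the disjuncts: 5 terms.

5


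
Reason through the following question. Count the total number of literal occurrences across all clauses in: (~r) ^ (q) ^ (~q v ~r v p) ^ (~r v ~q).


Counting literals in each clause:
Clause 1: 1 literal(s)
Clause 2: 1 literal(s)
Clause 3: 3 literal(s)
Clause 4: 2 literal(s)
Total = 7

7


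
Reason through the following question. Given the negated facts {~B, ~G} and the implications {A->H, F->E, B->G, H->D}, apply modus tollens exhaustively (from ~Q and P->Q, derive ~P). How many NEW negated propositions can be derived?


Initial negated facts: {~B, ~G}
Apply modus tollens to closure:
  (no implication fires)
Final negated: {~B, ~G}
New negations: {(none)}
Count = 0

0


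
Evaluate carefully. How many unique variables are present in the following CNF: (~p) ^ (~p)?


Identify each variable that appears in the formula.
Variables found: p
Count = 1

1


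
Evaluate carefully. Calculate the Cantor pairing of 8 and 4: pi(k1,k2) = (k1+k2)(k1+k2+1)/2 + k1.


k1 + k2 = 12
(k1+k2)(k1+k2+1)/2 = 12 * 13 / 2 = 78
pi = 78 + 8 = 86

86


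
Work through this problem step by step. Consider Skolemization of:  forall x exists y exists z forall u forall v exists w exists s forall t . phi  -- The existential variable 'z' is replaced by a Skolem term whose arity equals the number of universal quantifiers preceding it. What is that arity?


Quantifier prefix: forall x exists y exists z forall u forall v exists w exists s forall t
'z' is existentially quantified at position 3.
Universal variables preceding it: x
Skolem function arity = 1

1


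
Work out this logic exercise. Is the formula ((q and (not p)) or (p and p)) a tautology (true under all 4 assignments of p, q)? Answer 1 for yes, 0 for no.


Check all 4 assignments:
p=0, q=0: 0
p=0, q=1: 1
p=1, q=0: 1
p=1, q=1: 1
Satisfying count = 3/4.
Tautology iff count = 4: no.

0
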